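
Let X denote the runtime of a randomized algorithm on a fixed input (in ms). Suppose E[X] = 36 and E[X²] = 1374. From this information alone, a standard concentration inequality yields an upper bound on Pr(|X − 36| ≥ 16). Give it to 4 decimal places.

The first two moments determine the variance, so Chebyshev's inequality is the sharpest standard bound available.
Var(X) = E[X²] − (E[X])² = 1374 − 1296 = 78.
Chebyshev's inequality: Pr(|X − μ| ≥ t) ≤ Var(X)/t² = 78/256 = 0.3047.

0.3047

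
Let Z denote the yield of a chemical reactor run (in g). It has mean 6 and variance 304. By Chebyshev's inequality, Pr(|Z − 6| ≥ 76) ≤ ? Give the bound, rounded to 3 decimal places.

0.053

Chebyshev: Pr(|Z − μ| ≥ t) ≤ Var(Z)/t².
Bound = 304 / 5776 = 0.0526.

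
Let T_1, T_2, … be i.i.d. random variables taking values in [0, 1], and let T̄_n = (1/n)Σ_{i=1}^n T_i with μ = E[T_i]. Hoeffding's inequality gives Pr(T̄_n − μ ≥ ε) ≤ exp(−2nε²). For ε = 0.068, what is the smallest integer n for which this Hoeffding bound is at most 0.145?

Require exp(−2nε²) ≤ 0.145, i.e. 2nε² ≥ ln(1/0.145) = 1.931022.
So n ≥ 1.931022 / (2·0.068²) = 208.804.
The smallest integer n is 209.

209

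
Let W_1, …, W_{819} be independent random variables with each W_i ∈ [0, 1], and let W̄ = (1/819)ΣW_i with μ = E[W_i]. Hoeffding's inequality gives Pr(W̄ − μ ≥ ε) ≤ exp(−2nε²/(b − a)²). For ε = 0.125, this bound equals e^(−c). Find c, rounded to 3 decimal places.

25.594

c = 2nε²/(b − a)² = 2·819·0.125² / 1² = 25.5938.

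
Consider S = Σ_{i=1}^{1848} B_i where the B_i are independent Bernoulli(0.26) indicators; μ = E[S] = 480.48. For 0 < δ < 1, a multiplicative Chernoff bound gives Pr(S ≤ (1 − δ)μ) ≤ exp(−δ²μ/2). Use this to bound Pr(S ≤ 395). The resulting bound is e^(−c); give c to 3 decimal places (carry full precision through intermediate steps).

7.604

Write 395 = (1 − δ)μ, so δ = 1 − 395/480.48 = 0.1779054…
Then the exponent is δ²μ/2 = (μ − 395)²/(2μ) = 7.603678.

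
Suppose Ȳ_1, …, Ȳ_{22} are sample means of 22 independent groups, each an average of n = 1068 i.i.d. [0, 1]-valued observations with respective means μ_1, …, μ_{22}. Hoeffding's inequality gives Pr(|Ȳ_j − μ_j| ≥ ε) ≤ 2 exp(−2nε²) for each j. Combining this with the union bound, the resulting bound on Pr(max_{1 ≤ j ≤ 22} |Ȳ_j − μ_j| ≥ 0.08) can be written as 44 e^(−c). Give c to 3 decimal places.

Union bound over the 22 events: Pr(max_{1 ≤ j ≤ 22} |Ȳ_j − μ_j| ≥ 0.08) ≤ 22·2·exp(−2nε²) = 44 exp(−2·1068·0.08²).
So c = 2·1068·0.08² = 13.6704.

13.670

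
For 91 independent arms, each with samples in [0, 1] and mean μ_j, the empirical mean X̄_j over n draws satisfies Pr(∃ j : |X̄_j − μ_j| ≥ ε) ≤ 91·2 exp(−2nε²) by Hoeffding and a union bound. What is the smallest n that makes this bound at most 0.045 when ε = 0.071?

Need 2·91·exp(−2nε²) ≤ 0.045, i.e. exp(−2nε²) ≤ 0.045/182.
So 2nε² ≥ ln(182/0.045) = 8.305099.
Hence n ≥ 8.305099/(2·0.071²) = 823.755.
The smallest integer n is 824.

824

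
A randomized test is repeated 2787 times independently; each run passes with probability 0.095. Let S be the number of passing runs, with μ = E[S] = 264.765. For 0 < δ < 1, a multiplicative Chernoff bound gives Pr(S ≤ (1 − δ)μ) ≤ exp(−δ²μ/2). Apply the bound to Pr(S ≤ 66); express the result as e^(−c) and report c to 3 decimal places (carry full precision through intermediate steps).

74.609

Write 66 = (1 − δ)μ, so δ = 1 − 66/264.765 = 0.7507223…
Then the exponent is δ²μ/2 = (μ − 66)²/(2μ) = 74.608663.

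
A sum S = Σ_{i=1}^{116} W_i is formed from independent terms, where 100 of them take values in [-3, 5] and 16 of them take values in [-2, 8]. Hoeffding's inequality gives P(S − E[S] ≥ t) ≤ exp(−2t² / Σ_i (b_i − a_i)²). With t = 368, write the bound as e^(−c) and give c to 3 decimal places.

Σ(b_i − a_i)² = 100·8² + 16·10² = 8000.
c = 2t² / 8000 = 2·368² / 8000 = 33.8560.

33.856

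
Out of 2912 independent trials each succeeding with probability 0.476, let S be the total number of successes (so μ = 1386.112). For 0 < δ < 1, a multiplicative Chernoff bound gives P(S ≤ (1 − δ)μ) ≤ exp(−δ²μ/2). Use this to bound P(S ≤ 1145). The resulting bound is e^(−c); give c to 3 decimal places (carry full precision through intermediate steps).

20.971

Write 1145 = (1 − δ)μ, so δ = 1 − 1145/1386.112 = 0.1739484…
Then the exponent is δ²μ/2 = (μ − 1145)²/(2μ) = 20.970526.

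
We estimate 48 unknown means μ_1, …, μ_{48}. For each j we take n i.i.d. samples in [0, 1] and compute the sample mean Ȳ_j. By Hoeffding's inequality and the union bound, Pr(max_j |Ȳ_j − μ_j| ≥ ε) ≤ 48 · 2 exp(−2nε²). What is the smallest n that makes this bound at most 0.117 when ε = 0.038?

Need 2·48·exp(−2nε²) ≤ 0.117, i.e. exp(−2nε²) ≤ 0.117/96.
So 2nε² ≥ ln(96/0.117) = 6.709930.
Hence n ≥ 6.709930/(2·0.038²) = 2323.383.
The smallest integer n is 2324.

2324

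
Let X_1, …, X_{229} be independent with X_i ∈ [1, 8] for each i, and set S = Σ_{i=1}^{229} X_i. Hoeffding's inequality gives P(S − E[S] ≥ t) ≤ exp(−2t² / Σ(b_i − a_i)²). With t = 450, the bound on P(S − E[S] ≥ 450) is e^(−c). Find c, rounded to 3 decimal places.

Σ(b_i − a_i)² = 229·(7)² = 11221.
c = 2t²/11221 = 2·450²/11221 = 36.0930.

36.093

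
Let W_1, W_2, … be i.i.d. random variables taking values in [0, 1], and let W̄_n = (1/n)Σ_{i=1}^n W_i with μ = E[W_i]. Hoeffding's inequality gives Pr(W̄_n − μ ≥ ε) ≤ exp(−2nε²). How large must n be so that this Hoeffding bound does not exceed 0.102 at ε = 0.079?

183

Require exp(−2nε²) ≤ 0.102, i.e. 2nε² ≥ ln(1/0.102) = 2.282782.
So n ≥ 2.282782 / (2·0.079²) = 182.886.
The smallest integer n is 183.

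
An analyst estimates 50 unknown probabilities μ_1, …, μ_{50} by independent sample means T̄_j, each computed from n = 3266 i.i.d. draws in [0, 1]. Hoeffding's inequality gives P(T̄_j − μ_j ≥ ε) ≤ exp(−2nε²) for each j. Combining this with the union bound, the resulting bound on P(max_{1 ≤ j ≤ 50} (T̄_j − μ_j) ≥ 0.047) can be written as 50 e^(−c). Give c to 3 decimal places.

Union bound over the 50 events: P(max_{1 ≤ j ≤ 50} (T̄_j − μ_j) ≥ 0.047) ≤ 50·exp(−2nε²) = 50 exp(−2·3266·0.047²).
So c = 2·3266·0.047² = 14.4292.

14.429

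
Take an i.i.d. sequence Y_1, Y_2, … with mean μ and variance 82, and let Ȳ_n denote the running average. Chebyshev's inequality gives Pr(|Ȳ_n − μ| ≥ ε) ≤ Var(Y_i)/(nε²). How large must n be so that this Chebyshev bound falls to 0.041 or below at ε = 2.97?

227

Require 82/(n·2.97²) ≤ 0.041, i.e. n ≥ 82/(0.041·2.97²) = 226.734.
The smallest integer n is 227.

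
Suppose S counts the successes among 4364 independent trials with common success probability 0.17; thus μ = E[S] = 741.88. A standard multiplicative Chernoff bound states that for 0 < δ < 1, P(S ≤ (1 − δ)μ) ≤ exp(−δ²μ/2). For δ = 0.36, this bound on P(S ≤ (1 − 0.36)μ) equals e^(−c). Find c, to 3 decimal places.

48.074

c = δ²μ/2 = 0.36²·741.88/2 = 48.0738.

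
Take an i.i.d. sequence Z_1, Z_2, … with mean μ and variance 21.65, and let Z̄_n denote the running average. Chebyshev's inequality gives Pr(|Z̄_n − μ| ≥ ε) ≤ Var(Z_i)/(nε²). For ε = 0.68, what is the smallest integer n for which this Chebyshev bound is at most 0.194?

Require 21.65/(n·0.68²) ≤ 0.194, i.e. n ≥ 21.65/(0.194·0.68²) = 241.345.
The smallest integer n is 242.

242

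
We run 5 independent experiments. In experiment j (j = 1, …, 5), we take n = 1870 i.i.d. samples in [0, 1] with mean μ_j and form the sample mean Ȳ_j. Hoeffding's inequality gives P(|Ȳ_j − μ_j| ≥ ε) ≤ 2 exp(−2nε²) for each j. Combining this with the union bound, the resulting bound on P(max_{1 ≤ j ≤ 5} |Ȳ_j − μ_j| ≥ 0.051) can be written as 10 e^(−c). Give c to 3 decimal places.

Union bound over the 5 events: P(max_{1 ≤ j ≤ 5} |Ȳ_j − μ_j| ≥ 0.051) ≤ 5·2·exp(−2nε²) = 10 exp(−2·1870·0.051²).
So c = 2·1870·0.051² = 9.7277.

9.728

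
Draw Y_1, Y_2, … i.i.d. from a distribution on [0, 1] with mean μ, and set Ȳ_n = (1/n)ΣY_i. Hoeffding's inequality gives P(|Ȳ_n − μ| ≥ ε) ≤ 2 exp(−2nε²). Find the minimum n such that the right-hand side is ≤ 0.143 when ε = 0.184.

39

Require 2·exp(−2nε²) ≤ 0.143, i.e. 2nε² ≥ ln(2/0.143) = 2.638058.
So n ≥ 2.638058 / (2·0.184²) = 38.960.
The smallest integer n is 39.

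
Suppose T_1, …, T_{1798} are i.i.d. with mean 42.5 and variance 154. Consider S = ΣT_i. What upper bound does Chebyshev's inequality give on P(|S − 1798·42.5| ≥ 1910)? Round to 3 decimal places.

Var(S) = n·Var(T_i) = 1798·154 = 276892.
Chebyshev: P(|S − 1798·42.5| ≥ 1910) ≤ Var(S)/1910² = 276892/3648100 = 0.0759.

0.076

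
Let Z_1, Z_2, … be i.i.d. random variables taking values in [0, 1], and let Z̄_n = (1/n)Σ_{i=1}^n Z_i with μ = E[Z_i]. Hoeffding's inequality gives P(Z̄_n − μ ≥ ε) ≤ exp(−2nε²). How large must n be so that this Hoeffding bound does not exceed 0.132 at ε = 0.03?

1125

Require exp(−2nε²) ≤ 0.132, i.e. 2nε² ≥ ln(1/0.132) = 2.024953.
So n ≥ 2.024953 / (2·0.03²) = 1124.974.
The smallest integer n is 1125.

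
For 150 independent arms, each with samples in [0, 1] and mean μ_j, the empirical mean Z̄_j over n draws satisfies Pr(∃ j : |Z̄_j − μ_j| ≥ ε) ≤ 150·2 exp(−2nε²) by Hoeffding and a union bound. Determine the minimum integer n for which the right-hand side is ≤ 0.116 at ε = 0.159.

156

Need 2·150·exp(−2nε²) ≤ 0.116, i.e. exp(−2nε²) ≤ 0.116/300.
So 2nε² ≥ ln(300/0.116) = 7.857948.
Hence n ≥ 7.857948/(2·0.159²) = 155.412.
The smallest integer n is 156.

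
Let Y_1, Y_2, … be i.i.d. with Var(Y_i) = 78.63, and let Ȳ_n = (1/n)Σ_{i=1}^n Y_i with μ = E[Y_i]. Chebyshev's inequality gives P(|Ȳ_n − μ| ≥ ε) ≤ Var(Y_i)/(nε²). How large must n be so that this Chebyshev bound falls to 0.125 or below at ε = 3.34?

57

Require 78.63/(n·3.34²) ≤ 0.125, i.e. n ≥ 78.63/(0.125·3.34²) = 56.388.
The smallest integer n is 57.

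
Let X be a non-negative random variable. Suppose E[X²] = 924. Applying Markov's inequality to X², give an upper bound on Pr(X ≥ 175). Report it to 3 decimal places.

0.030

Since X ≥ 0, the event {X ≥ 175} is the same as {X² ≥ 30625}.
Markov's inequality applied to X² gives Pr(X² ≥ 30625) ≤ E[X²]/30625 = 924/30625 = 0.0302.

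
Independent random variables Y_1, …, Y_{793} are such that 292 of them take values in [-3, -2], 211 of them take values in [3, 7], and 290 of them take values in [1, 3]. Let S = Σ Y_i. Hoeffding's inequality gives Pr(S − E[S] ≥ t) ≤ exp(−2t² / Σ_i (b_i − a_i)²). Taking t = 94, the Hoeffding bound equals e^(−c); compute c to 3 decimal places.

Σ(b_i − a_i)² = 292·1² + 211·4² + 290·2² = 4828.
c = 2t² / 4828 = 2·94² / 4828 = 3.6603.

3.660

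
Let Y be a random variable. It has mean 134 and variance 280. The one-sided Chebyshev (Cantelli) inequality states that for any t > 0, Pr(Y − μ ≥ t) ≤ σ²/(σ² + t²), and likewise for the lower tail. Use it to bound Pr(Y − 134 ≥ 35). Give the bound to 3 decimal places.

0.186

Here σ² = 280 and t = 35, so σ² + t² = 1505.
Cantelli's bound: 280/1505 = 0.1860.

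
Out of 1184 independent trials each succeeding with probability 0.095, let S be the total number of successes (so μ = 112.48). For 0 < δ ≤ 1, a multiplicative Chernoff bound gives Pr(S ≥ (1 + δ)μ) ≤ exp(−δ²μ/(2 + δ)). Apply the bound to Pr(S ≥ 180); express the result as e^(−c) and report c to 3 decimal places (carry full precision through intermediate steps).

15.587

Write 180 = (1 + δ)μ, so δ = 180/112.48 − 1 = 0.6002845…
Then the exponent is δ²μ/(2 + δ) = (180 − μ)² / (μ·(2 + δ)) = 15.587221.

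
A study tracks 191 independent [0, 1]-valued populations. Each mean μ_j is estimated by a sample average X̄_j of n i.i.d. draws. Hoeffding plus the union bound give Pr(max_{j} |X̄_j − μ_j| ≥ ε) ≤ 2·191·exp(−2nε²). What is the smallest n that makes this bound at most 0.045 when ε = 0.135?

249

Need 2·191·exp(−2nε²) ≤ 0.045, i.e. exp(−2nε²) ≤ 0.045/382.
So 2nε² ≥ ln(382/0.045) = 9.046513.
Hence n ≥ 9.046513/(2·0.135²) = 248.190.
The smallest integer n is 249.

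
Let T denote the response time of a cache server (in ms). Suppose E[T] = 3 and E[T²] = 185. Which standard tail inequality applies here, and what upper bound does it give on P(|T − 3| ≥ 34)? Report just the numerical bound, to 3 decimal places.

0.152

The first two moments determine the variance, so Chebyshev's inequality is the sharpest standard bound available.
Var(T) = E[T²] − (E[T])² = 185 − 9 = 176.
Chebyshev's inequality: P(|T − μ| ≥ t) ≤ Var(T)/t² = 176/1156 = 0.1522.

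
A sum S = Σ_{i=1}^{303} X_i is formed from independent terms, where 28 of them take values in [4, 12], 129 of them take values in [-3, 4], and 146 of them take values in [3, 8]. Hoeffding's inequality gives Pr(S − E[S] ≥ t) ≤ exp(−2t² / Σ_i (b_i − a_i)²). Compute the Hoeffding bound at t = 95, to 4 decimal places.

Σ(b_i − a_i)² = 28·8² + 129·7² + 146·5² = 11763.
Exponent = 2·95² / 11763 = 1.53447.
Bound = exp(−1.53447) = 0.21557.

0.2156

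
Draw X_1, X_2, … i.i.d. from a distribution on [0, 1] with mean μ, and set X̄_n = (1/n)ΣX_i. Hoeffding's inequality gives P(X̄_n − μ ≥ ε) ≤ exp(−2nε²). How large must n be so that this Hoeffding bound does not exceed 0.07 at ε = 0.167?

48

Require exp(−2nε²) ≤ 0.07, i.e. 2nε² ≥ ln(1/0.07) = 2.659260.
So n ≥ 2.659260 / (2·0.167²) = 47.676.
The smallest integer n is 48.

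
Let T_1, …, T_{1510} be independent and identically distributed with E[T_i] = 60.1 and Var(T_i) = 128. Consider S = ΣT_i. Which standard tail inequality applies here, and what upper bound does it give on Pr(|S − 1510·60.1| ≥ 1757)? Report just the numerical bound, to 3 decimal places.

With mean and variance of each term known, Chebyshev's inequality bounds the deviation of the sum (or sample mean).
Var(S) = n·Var(T_i) = 1510·128 = 193280.
Chebyshev: Pr(|S − 1510·60.1| ≥ 1757) ≤ Var(S)/1757² = 193280/3087049 = 0.0626.

0.063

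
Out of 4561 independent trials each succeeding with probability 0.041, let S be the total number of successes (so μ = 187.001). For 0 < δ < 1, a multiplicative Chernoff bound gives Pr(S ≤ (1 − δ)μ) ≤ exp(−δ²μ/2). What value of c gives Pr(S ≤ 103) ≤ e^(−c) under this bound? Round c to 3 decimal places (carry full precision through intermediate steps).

Write 103 = (1 − δ)μ, so δ = 1 − 103/187.001 = 0.4492008…
Then the exponent is δ²μ/2 = (μ − 103)²/(2μ) = 18.866658.

18.867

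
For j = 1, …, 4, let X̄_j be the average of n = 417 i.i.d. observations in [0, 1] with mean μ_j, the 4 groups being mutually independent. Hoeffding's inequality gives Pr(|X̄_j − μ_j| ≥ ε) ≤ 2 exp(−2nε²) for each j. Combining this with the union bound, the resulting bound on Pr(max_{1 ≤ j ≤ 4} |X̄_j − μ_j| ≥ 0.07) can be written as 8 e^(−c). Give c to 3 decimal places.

Union bound over the 4 events: Pr(max_{1 ≤ j ≤ 4} |X̄_j − μ_j| ≥ 0.07) ≤ 4·2·exp(−2nε²) = 8 exp(−2·417·0.07²).
So c = 2·417·0.07² = 4.0866.

4.087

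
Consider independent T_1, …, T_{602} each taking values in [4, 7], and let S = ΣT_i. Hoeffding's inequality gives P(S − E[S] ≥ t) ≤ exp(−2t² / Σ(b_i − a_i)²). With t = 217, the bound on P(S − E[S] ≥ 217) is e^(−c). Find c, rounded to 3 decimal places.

17.382

Σ(b_i − a_i)² = 602·(3)² = 5418.
c = 2t²/5418 = 2·217²/5418 = 17.3824.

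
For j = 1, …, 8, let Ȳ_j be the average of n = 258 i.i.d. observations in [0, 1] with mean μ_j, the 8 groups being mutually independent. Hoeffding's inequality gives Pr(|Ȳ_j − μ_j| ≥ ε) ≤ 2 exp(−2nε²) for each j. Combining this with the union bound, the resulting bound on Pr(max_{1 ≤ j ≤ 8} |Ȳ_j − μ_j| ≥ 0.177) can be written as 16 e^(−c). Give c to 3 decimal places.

16.166

Union bound over the 8 events: Pr(max_{1 ≤ j ≤ 8} |Ȳ_j − μ_j| ≥ 0.177) ≤ 8·2·exp(−2nε²) = 16 exp(−2·258·0.177²).
So c = 2·258·0.177² = 16.1658.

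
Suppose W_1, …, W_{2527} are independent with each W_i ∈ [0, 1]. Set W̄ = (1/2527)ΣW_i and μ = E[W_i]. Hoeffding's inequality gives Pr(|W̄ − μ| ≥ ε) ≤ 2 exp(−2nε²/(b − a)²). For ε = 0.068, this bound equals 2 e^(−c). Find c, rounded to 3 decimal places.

23.370

c = 2nε²/(b − a)² = 2·2527·0.068² / 1² = 23.3697.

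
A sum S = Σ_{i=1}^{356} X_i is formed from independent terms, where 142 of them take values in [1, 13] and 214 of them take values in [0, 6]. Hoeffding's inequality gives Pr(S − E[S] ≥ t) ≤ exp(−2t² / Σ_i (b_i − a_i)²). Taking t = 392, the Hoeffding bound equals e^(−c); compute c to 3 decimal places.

10.917

Σ(b_i − a_i)² = 142·12² + 214·6² = 28152.
c = 2t² / 28152 = 2·392² / 28152 = 10.9167.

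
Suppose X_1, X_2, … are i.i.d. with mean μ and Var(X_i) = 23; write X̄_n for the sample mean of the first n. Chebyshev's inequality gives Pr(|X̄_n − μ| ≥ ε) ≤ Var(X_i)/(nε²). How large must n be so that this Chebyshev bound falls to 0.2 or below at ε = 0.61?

Require 23/(n·0.61²) ≤ 0.2, i.e. n ≥ 23/(0.2·0.61²) = 309.057.
The smallest integer n is 310.

310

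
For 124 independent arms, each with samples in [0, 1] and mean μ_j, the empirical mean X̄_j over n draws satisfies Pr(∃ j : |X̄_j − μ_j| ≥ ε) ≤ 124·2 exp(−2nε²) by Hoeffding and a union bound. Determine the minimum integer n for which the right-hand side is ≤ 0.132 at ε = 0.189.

106

Need 2·124·exp(−2nε²) ≤ 0.132, i.e. exp(−2nε²) ≤ 0.132/248.
So 2nε² ≥ ln(248/0.132) = 7.538382.
Hence n ≥ 7.538382/(2·0.189²) = 105.518.
The smallest integer n is 106.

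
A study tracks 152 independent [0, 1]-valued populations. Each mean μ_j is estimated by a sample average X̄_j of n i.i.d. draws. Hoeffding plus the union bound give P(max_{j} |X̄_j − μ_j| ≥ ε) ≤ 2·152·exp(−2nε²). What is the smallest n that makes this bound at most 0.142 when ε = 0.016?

14979

Need 2·152·exp(−2nε²) ≤ 0.142, i.e. exp(−2nε²) ≤ 0.142/304.
So 2nε² ≥ ln(304/0.142) = 7.668956.
Hence n ≥ 7.668956/(2·0.016²) = 14978.430.
The smallest integer n is 14979.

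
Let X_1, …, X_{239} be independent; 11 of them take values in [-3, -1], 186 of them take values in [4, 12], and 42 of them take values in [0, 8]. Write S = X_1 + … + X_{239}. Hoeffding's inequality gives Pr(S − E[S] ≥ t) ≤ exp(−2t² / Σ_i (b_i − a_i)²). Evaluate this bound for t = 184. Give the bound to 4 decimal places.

Σ(b_i − a_i)² = 11·2² + 186·8² + 42·8² = 14636.
Exponent = 2·184² / 14636 = 4.62640.
Bound = exp(−4.62640) = 0.00979.

0.0098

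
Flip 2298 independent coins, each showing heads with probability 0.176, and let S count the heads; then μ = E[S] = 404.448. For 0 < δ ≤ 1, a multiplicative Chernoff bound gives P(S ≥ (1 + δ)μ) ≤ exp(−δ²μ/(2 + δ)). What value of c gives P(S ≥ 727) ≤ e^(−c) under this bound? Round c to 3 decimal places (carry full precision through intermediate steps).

Write 727 = (1 + δ)μ, so δ = 727/404.448 − 1 = 0.7975117…
Then the exponent is δ²μ/(2 + δ) = (727 − μ)² / (μ·(2 + δ)) = 91.952783.

91.953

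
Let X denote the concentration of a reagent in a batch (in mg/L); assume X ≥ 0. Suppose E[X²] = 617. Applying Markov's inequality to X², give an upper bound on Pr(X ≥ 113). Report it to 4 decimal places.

Since X ≥ 0, the event {X ≥ 113} is the same as {X² ≥ 12769}.
Markov's inequality applied to X² gives Pr(X² ≥ 12769) ≤ E[X²]/12769 = 617/12769 = 0.0483.

0.0483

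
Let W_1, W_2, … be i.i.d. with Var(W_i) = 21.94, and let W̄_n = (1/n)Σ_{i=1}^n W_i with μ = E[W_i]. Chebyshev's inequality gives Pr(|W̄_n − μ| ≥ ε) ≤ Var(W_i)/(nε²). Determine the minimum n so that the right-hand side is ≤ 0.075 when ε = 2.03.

71

Require 21.94/(n·2.03²) ≤ 0.075, i.e. n ≥ 21.94/(0.075·2.03²) = 70.988.
The smallest integer n is 71.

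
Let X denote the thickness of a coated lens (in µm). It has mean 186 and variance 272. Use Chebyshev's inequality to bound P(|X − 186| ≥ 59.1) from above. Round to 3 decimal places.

Chebyshev: P(|X − μ| ≥ t) ≤ Var(X)/t².
Bound = 272 / 3492.81 = 0.0779.

0.078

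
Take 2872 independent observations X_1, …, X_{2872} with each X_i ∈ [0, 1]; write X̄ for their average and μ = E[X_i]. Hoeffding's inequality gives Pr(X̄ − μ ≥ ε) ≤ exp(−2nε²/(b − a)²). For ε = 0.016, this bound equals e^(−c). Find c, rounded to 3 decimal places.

c = 2nε²/(b − a)² = 2·2872·0.016² / 1² = 1.4705.

1.470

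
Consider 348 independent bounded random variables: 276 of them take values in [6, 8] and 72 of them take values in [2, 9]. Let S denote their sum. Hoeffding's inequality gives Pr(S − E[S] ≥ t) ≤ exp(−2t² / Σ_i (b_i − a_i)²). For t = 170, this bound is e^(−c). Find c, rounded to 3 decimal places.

Σ(b_i − a_i)² = 276·2² + 72·7² = 4632.
c = 2t² / 4632 = 2·170² / 4632 = 12.4784.

12.478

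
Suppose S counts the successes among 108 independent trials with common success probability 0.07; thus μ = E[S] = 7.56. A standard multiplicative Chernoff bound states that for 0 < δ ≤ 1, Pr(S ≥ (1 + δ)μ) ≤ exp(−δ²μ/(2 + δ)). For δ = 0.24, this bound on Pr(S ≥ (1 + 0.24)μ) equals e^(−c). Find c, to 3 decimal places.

c = δ²μ/(2 + δ) = 0.24²·7.56/(2 + 0.24) = 0.1944.

0.194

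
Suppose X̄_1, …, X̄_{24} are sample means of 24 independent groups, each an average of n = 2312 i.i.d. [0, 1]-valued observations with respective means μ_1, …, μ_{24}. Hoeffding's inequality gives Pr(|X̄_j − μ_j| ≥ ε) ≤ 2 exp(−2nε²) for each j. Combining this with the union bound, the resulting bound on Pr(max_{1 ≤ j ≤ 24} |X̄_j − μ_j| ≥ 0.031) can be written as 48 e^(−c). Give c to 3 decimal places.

Union bound over the 24 events: Pr(max_{1 ≤ j ≤ 24} |X̄_j − μ_j| ≥ 0.031) ≤ 24·2·exp(−2nε²) = 48 exp(−2·2312·0.031²).
So c = 2·2312·0.031² = 4.4437.

4.444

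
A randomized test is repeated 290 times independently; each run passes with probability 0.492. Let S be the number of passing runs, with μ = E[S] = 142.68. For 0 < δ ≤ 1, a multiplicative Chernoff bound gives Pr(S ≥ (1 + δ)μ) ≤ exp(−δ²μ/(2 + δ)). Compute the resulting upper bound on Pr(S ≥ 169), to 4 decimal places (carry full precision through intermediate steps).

0.1083

Write 169 = (1 + δ)μ, so δ = 169/142.68 − 1 = 0.1844687…
Then the exponent is δ²μ/(2 + δ) = (169 − μ)² / (μ·(2 + δ)) = 2.222608.
Bound = exp(−2.222608) = 0.10833.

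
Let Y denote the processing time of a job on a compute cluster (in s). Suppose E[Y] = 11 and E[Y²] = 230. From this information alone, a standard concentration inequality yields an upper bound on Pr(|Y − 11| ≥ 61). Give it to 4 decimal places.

0.0293

The first two moments determine the variance, so Chebyshev's inequality is the sharpest standard bound available.
Var(Y) = E[Y²] − (E[Y])² = 230 − 121 = 109.
Chebyshev's inequality: Pr(|Y − μ| ≥ t) ≤ Var(Y)/t² = 109/3721 = 0.0293.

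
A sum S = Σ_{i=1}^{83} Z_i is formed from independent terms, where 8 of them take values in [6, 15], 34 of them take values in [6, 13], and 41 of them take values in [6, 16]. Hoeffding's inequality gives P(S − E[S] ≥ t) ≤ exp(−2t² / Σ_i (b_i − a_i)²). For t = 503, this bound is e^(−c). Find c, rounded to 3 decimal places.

78.893

Σ(b_i − a_i)² = 8·9² + 34·7² + 41·10² = 6414.
c = 2t² / 6414 = 2·503² / 6414 = 78.8927.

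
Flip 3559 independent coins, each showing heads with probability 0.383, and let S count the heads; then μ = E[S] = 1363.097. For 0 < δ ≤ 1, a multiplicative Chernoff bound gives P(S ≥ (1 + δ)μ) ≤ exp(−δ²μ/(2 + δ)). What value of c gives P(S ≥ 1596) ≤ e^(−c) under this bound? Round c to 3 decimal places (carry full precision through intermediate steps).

Write 1596 = (1 + δ)μ, so δ = 1596/1363.097 − 1 = 0.1708631…
Then the exponent is δ²μ/(2 + δ) = (1596 − μ)² / (μ·(2 + δ)) = 18.331203.

18.331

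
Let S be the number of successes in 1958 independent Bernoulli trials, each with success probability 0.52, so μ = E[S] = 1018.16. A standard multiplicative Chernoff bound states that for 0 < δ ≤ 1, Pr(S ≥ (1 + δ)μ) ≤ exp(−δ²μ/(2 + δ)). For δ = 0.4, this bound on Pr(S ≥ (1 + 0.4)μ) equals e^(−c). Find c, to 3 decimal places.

c = δ²μ/(2 + δ) = 0.4²·1018.16/(2 + 0.4) = 67.8773.

67.877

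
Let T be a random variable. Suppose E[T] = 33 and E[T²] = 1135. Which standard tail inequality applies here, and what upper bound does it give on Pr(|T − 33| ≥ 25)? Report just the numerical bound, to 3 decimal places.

0.074

The first two moments determine the variance, so Chebyshev's inequality is the sharpest standard bound available.
Var(T) = E[T²] − (E[T])² = 1135 − 1089 = 46.
Chebyshev's inequality: Pr(|T − μ| ≥ t) ≤ Var(T)/t² = 46/625 = 0.0736.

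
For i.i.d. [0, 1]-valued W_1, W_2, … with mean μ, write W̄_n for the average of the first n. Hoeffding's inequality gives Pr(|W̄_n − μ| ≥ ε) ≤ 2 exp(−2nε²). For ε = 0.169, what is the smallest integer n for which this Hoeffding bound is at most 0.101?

53

Require 2·exp(−2nε²) ≤ 0.101, i.e. 2nε² ≥ ln(2/0.101) = 2.985782.
So n ≥ 2.985782 / (2·0.169²) = 52.270.
The smallest integer n is 53.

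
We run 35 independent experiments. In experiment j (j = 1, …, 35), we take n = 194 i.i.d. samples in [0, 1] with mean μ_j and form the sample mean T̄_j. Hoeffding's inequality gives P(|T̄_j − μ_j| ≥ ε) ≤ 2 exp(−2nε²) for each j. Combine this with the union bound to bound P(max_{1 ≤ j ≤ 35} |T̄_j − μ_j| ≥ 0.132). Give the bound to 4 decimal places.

0.0811

Per-experiment Hoeffding bound: 2·exp(−2·194·0.132²) = 2·exp(−6.76051) = 0.0023173.
Union bound over 35 events: 35·0.0023173 = 0.08110.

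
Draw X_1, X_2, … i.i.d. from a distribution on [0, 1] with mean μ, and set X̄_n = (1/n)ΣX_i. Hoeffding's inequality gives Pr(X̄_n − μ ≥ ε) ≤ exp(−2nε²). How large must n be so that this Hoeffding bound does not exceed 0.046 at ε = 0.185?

Require exp(−2nε²) ≤ 0.046, i.e. 2nε² ≥ ln(1/0.046) = 3.079114.
So n ≥ 3.079114 / (2·0.185²) = 44.983.
The smallest integer n is 45.

45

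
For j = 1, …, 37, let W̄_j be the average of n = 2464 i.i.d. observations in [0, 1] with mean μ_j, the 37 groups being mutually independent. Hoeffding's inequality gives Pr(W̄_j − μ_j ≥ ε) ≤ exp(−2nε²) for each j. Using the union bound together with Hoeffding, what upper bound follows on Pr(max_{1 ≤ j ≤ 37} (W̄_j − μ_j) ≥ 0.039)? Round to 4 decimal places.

Per-experiment Hoeffding bound: exp(−2·2464·0.039²) = exp(−7.49549) = 0.00055559.
Union bound over 37 events: 37·0.00055559 = 0.02056.

0.0206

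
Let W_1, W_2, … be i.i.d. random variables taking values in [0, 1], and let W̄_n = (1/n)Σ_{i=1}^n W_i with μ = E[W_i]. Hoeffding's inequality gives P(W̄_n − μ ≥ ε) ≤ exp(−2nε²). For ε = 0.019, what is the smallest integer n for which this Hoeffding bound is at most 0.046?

4265

Require exp(−2nε²) ≤ 0.046, i.e. 2nε² ≥ ln(1/0.046) = 3.079114.
So n ≥ 3.079114 / (2·0.019²) = 4264.701.
The smallest integer n is 4265.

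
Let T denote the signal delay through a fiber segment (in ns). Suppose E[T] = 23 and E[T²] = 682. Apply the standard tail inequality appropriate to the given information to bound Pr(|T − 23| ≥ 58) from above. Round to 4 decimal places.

0.0455

The first two moments determine the variance, so Chebyshev's inequality is the sharpest standard bound available.
Var(T) = E[T²] − (E[T])² = 682 − 529 = 153.
Chebyshev's inequality: Pr(|T − μ| ≥ t) ≤ Var(T)/t² = 153/3364 = 0.0455.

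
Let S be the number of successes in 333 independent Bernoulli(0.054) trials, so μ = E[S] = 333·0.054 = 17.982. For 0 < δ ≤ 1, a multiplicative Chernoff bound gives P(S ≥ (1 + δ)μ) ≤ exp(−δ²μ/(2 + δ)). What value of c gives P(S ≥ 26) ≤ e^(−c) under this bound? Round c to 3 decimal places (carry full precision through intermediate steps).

1.462

Write 26 = (1 + δ)μ, so δ = 26/17.982 − 1 = 0.4458903…
Then the exponent is δ²μ/(2 + δ) = (26 − μ)² / (μ·(2 + δ)) = 1.461696.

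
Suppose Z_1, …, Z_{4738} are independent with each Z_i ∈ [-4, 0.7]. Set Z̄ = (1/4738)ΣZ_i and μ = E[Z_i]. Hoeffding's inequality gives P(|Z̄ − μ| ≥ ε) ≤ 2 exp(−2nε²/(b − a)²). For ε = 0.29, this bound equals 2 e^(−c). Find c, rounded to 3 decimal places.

c = 2nε²/(b − a)² = 2·4738·0.29² / 4.7² = 36.0766.

36.077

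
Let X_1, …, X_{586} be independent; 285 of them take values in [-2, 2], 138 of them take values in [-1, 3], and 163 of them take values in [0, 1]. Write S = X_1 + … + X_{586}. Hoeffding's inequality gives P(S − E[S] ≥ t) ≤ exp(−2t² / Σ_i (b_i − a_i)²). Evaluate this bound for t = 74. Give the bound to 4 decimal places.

0.2059

Σ(b_i − a_i)² = 285·4² + 138·4² + 163·1² = 6931.
Exponent = 2·74² / 6931 = 1.58015.
Bound = exp(−1.58015) = 0.20594.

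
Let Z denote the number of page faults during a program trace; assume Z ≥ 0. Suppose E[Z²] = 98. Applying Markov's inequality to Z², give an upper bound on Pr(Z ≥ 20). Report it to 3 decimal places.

0.245

Since Z ≥ 0, the event {Z ≥ 20} is the same as {Z² ≥ 400}.
Markov's inequality applied to Z² gives Pr(Z² ≥ 400) ≤ E[Z²]/400 = 98/400 = 0.2450.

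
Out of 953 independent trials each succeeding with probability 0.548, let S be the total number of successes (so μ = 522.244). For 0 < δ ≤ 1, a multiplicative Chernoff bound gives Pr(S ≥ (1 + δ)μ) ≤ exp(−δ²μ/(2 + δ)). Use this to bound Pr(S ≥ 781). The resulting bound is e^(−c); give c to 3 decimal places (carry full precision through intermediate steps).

Write 781 = (1 + δ)μ, so δ = 781/522.244 − 1 = 0.4954696…
Then the exponent is δ²μ/(2 + δ) = (781 − μ)² / (μ·(2 + δ)) = 51.375389.

51.375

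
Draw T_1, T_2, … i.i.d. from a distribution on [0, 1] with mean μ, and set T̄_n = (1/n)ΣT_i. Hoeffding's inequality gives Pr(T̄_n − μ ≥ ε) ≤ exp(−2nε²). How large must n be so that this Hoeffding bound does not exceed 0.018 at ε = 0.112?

Require exp(−2nε²) ≤ 0.018, i.e. 2nε² ≥ ln(1/0.018) = 4.017384.
So n ≥ 4.017384 / (2·0.112²) = 160.132.
The smallest integer n is 161.

161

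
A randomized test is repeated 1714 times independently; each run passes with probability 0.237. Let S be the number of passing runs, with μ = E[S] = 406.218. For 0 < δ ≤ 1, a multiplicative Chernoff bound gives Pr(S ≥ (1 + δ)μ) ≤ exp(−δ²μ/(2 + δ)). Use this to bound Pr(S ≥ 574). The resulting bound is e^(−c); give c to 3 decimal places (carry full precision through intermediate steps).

Write 574 = (1 + δ)μ, so δ = 574/406.218 − 1 = 0.4130344…
Then the exponent is δ²μ/(2 + δ) = (574 − μ)² / (μ·(2 + δ)) = 28.718917.

28.719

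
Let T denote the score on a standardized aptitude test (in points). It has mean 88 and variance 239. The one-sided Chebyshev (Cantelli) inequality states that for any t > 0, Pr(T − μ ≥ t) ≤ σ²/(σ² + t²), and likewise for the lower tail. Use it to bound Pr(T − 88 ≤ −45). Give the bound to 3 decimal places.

Here σ² = 239 and t = 45, so σ² + t² = 2264.
Cantelli's bound: 239/2264 = 0.1056.

0.106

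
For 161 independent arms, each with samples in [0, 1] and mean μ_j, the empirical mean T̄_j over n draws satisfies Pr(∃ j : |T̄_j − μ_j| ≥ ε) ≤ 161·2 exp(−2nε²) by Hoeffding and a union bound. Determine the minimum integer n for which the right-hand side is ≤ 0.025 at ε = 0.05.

Need 2·161·exp(−2nε²) ≤ 0.025, i.e. exp(−2nε²) ≤ 0.025/322.
So 2nε² ≥ ln(322/0.025) = 9.463431.
Hence n ≥ 9.463431/(2·0.05²) = 1892.686.
The smallest integer n is 1893.

1893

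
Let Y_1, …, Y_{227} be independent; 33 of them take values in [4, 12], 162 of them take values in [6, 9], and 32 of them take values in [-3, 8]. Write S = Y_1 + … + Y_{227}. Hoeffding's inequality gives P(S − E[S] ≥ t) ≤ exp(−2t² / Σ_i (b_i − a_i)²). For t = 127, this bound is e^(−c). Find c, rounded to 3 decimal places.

4.335

Σ(b_i − a_i)² = 33·8² + 162·3² + 32·11² = 7442.
c = 2t² / 7442 = 2·127² / 7442 = 4.3346.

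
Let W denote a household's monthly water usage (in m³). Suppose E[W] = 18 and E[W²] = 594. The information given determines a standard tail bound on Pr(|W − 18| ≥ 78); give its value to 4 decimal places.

The first two moments determine the variance, so Chebyshev's inequality is the sharpest standard bound available.
Var(W) = E[W²] − (E[W])² = 594 − 324 = 270.
Chebyshev's inequality: Pr(|W − μ| ≥ t) ≤ Var(W)/t² = 270/6084 = 0.0444.

0.0444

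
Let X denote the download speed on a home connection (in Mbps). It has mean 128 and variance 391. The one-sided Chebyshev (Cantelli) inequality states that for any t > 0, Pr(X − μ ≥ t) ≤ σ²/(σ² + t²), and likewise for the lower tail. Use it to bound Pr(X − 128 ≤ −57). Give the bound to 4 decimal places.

Here σ² = 391 and t = 57, so σ² + t² = 3640.
Cantelli's bound: 391/3640 = 0.1074.

0.1074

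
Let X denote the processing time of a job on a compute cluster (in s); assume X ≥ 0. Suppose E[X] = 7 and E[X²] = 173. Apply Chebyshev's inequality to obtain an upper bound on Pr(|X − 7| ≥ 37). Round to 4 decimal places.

0.0906

Var(X) = E[X²] − (E[X])² = 173 − 49 = 124.
Chebyshev's inequality: Pr(|X − μ| ≥ t) ≤ Var(X)/t² = 124/1369 = 0.0906.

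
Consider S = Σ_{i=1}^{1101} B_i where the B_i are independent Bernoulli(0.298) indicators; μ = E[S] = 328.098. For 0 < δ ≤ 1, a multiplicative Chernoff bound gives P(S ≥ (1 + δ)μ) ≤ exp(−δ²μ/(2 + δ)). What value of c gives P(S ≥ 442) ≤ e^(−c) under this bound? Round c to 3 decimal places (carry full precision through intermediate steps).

Write 442 = (1 + δ)μ, so δ = 442/328.098 − 1 = 0.3471585…
Then the exponent is δ²μ/(2 + δ) = (442 − μ)² / (μ·(2 + δ)) = 16.846772.

16.847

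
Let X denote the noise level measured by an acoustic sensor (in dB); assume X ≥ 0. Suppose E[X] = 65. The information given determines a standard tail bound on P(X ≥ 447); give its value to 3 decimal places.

0.145

Only the mean of a non-negative variable is known, so Markov's inequality is the applicable tail bound.
Markov's inequality: for a non-negative random variable, P(X ≥ a) ≤ E[X]/a.
Here E[X] = 65 and a = 447, so the bound is 65/447 = 0.1454.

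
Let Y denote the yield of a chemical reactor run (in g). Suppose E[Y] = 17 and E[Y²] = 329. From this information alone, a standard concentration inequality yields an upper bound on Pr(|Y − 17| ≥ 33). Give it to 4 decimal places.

0.0367

The first two moments determine the variance, so Chebyshev's inequality is the sharpest standard bound available.
Var(Y) = E[Y²] − (E[Y])² = 329 − 289 = 40.
Chebyshev's inequality: Pr(|Y − μ| ≥ t) ≤ Var(Y)/t² = 40/1089 = 0.0367.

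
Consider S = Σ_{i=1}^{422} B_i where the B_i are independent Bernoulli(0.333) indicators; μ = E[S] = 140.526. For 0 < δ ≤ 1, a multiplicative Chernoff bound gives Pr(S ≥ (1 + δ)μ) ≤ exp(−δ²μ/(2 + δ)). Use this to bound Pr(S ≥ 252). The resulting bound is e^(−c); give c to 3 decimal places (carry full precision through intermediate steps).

31.658

Write 252 = (1 + δ)μ, so δ = 252/140.526 − 1 = 0.7932625…
Then the exponent is δ²μ/(2 + δ) = (252 − μ)² / (μ·(2 + δ)) = 31.657655.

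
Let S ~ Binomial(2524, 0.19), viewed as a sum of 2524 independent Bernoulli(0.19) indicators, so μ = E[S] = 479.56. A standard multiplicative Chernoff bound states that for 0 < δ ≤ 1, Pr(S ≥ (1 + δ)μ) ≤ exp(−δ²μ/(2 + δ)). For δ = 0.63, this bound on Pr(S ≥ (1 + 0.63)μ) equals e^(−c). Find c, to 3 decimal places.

72.372

c = δ²μ/(2 + δ) = 0.63²·479.56/(2 + 0.63) = 72.3716.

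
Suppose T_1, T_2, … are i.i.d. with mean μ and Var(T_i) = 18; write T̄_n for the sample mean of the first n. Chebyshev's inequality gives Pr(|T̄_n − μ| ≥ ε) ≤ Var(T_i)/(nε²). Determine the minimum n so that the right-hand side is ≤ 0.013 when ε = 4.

Require 18/(n·4²) ≤ 0.013, i.e. n ≥ 18/(0.013·4²) = 86.538.
The smallest integer n is 87.

87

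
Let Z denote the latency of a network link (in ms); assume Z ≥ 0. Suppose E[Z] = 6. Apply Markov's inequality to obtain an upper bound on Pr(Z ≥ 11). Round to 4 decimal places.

Markov's inequality: for a non-negative random variable, Pr(Z ≥ a) ≤ E[Z]/a.
Here E[Z] = 6 and a = 11, so the bound is 6/11 = 0.5455.

0.5455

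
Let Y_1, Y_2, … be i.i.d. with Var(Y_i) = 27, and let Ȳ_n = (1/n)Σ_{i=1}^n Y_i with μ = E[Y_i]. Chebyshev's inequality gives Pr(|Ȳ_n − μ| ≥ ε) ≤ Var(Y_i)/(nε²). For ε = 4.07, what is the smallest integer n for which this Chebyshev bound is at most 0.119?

Require 27/(n·4.07²) ≤ 0.119, i.e. n ≥ 27/(0.119·4.07²) = 13.697.
The smallest integer n is 14.

14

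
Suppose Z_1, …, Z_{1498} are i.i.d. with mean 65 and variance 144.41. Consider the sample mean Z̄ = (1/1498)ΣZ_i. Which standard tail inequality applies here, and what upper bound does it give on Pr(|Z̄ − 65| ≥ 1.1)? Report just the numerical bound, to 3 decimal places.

0.080

With mean and variance of each term known, Chebyshev's inequality bounds the deviation of the sum (or sample mean).
Var(Z̄) = Var(Z_i)/n = 144.41/1498 = 0.096402.
Chebyshev: Pr(|Z̄ − 65| ≥ 1.1) ≤ Var(Z̄)/(1.1)² = 144.41/(1498·1.1²) = 0.0797.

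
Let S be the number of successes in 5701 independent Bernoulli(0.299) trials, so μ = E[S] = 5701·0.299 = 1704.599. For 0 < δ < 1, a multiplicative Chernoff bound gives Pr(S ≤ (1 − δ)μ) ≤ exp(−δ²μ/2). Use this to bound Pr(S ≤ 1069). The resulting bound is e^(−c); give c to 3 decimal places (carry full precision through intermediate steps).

118.499

Write 1069 = (1 − δ)μ, so δ = 1 − 1069/1704.599 = 0.372873…
Then the exponent is δ²μ/2 = (μ − 1069)²/(2μ) = 118.498864.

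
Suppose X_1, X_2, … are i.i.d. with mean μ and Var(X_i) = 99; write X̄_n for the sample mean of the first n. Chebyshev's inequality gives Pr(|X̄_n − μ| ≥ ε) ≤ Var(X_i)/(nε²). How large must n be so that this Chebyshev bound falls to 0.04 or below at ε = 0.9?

3056

Require 99/(n·0.9²) ≤ 0.04, i.e. n ≥ 99/(0.04·0.9²) = 3055.556.
The smallest integer n is 3056.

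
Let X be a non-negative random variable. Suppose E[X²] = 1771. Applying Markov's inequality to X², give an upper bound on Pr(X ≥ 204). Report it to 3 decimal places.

Since X ≥ 0, the event {X ≥ 204} is the same as {X² ≥ 41616}.
Markov's inequality applied to X² gives Pr(X² ≥ 41616) ≤ E[X²]/41616 = 1771/41616 = 0.0426.

0.043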